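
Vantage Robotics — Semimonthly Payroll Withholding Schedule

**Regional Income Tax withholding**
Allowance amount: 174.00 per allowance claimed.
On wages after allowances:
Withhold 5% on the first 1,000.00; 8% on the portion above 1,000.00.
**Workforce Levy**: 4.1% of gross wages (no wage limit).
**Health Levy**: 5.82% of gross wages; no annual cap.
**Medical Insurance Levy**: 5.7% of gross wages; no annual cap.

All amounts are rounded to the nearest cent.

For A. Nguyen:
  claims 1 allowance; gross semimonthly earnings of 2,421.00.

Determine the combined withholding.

527.92

Regional Income Tax: taxable = 2,421.00 − 1×174.00 = 2,247.00
  50.00 + 8% × (2,247.00 − 1,000.00) = 50.00 + 8% × 1,247.00 = 149.76
Workforce Levy: 4.1% × 2,421.00 = 99.26
Health Levy: 5.82% × 2,421.00 = 140.90
Medical Insurance Levy: 5.7% × 2,421.00 = 138.00
Total: 149.76 + 99.26 + 140.90 + 138.00 = 527.92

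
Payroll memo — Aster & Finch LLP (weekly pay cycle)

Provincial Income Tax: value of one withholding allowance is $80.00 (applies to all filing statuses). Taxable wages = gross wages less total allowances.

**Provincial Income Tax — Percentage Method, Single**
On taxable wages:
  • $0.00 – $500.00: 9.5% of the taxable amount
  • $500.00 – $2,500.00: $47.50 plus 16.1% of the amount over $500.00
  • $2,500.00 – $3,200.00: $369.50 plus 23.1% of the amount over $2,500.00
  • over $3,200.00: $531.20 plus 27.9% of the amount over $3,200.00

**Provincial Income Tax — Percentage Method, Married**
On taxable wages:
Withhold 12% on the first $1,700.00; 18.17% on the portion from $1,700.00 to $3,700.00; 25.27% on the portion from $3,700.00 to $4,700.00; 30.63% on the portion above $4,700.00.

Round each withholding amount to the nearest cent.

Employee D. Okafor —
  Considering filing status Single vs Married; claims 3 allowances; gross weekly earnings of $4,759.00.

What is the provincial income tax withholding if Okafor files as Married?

$774.36

Provincial Income Tax (Married): taxable = $4,759.00 − 3×$80.00 = $4,519.00
  $567.40 + 25.27% × ($4,519.00 − $3,700.00) = $567.40 + 25.27% × $819.00 = $774.36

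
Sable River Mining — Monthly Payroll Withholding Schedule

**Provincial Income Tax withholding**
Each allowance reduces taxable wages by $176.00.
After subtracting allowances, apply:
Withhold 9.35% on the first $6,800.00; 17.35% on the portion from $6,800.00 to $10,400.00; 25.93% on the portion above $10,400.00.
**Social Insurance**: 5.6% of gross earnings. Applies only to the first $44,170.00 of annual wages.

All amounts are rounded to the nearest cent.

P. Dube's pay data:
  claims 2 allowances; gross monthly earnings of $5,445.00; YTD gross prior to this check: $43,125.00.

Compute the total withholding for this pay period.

Provincial Income Tax: taxable = $5,445.00 − 2×$176.00 = $5,093.00
  9.35% × $5,093.00 = $476.20
Social Insurance: cap $44,170.00 − YTD $43,125.00 = $1,045.00 subject; 5.6% × $1,045.00 = $58.52
Total: $476.20 + $58.52 = $534.72

$534.72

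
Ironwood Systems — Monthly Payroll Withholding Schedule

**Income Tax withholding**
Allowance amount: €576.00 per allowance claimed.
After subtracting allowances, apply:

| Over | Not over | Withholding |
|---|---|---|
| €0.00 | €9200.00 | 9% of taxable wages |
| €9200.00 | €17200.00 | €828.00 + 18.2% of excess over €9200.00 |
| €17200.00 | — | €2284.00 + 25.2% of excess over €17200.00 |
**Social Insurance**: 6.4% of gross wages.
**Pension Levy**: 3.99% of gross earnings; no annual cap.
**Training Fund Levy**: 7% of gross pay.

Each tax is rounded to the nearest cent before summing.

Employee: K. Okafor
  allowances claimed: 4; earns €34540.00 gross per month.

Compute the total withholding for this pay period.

€12079.58

Income Tax: taxable = €34540.00 − 4×€576.00 = €32236.00
  €2284.00 + 25.2% × (€32236.00 − €17200.00) = €2284.00 + 25.2% × €15036.00 = €6073.07
Social Insurance: 6.4% × €34540.00 = €2210.56
Pension Levy: 3.99% × €34540.00 = €1378.15
Training Fund Levy: 7% × €34540.00 = €2417.80
Total: €6073.07 + €2210.56 + €1378.15 + €2417.80 = €12079.58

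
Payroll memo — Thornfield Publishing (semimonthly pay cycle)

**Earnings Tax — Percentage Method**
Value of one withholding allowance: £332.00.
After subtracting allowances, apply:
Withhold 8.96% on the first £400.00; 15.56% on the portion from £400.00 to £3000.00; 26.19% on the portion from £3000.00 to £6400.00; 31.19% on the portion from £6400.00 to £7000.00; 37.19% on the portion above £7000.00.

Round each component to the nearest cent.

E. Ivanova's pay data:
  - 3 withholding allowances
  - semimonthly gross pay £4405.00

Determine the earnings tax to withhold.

£547.52

Earnings Tax: taxable = £4405.00 − 3×£332.00 = £3409.00
  £440.40 + 26.19% × (£3409.00 − £3000.00) = £440.40 + 26.19% × £409.00 = £547.52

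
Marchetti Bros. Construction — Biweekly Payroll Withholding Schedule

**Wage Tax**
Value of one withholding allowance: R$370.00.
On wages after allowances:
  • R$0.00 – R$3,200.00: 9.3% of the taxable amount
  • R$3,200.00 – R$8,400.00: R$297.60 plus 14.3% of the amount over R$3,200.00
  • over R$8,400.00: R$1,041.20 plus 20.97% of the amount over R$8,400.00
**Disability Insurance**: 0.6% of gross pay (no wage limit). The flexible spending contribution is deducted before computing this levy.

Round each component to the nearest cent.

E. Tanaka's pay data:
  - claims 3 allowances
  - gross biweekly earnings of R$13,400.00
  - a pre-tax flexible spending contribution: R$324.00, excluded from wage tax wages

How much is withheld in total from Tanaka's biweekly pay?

Wage Tax: taxable = R$13,400.00 − R$324.00 − 3×R$370.00 = R$11,966.00
  R$1,041.20 + 20.97% × (R$11,966.00 − R$8,400.00) = R$1,041.20 + 20.97% × R$3,566.00 = R$1,788.99
Disability Insurance: 0.6% × R$13,076.00 = R$78.46
Total: R$1,788.99 + R$78.46 = R$1,867.45

R$1,867.45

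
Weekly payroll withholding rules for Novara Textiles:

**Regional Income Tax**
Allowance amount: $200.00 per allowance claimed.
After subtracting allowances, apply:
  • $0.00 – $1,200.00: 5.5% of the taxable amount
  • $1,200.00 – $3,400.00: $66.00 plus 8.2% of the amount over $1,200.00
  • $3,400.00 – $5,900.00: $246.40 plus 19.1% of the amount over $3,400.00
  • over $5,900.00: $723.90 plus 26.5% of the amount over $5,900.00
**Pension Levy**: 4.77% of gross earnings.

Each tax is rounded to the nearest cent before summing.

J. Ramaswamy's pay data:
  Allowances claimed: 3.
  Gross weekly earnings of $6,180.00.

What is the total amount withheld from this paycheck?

$957.57

Regional Income Tax: taxable = $6,180.00 − 3×$200.00 = $5,580.00
  $246.40 + 19.1% × ($5,580.00 − $3,400.00) = $246.40 + 19.1% × $2,180.00 = $662.78
Pension Levy: 4.77% × $6,180.00 = $294.79
Total: $662.78 + $294.79 = $957.57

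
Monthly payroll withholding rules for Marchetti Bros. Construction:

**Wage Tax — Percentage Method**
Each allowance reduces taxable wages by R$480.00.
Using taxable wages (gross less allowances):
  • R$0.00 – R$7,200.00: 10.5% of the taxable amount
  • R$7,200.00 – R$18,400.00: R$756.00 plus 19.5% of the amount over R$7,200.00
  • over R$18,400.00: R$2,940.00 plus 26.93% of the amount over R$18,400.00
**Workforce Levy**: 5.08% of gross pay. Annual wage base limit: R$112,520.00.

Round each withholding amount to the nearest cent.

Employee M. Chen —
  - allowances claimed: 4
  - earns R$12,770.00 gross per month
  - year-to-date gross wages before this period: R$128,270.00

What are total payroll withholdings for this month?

Wage Tax: taxable = R$12,770.00 − 4×R$480.00 = R$10,850.00
  R$756.00 + 19.5% × (R$10,850.00 − R$7,200.00) = R$756.00 + 19.5% × R$3,650.00 = R$1,467.75
Workforce Levy: YTD R$128,270.00 ≥ cap R$112,520.00 → R$0.00
Total: R$1,467.75 + R$0.00 = R$1,467.75

R$1,467.75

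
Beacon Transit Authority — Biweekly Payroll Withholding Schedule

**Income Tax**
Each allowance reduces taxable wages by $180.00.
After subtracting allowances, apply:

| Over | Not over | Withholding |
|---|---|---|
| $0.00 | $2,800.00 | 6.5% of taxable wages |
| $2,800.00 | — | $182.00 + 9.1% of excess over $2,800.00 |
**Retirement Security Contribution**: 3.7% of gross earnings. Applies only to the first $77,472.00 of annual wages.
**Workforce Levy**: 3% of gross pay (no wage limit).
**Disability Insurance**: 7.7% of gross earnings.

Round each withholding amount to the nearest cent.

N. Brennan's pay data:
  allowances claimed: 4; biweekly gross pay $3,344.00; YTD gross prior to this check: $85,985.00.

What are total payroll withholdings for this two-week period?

$528.37

Income Tax: taxable = $3,344.00 − 4×$180.00 = $2,624.00
  6.5% × $2,624.00 = $170.56
Retirement Security Contribution: YTD $85,985.00 ≥ cap $77,472.00 → $0.00
Workforce Levy: 3% × $3,344.00 = $100.32
Disability Insurance: 7.7% × $3,344.00 = $257.49
Total: $170.56 + $0.00 + $100.32 + $257.49 = $528.37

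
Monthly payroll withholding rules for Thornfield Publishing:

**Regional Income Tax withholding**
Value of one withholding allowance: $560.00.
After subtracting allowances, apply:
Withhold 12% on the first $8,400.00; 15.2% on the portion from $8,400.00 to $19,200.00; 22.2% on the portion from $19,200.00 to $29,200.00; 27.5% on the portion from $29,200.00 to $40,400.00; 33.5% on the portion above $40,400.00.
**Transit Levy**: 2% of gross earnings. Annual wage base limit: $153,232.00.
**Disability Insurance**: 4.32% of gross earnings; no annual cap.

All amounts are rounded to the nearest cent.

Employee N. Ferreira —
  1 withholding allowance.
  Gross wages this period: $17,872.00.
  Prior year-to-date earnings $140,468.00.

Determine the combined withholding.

Regional Income Tax: taxable = $17,872.00 − 1×$560.00 = $17,312.00
  $1,008.00 + 15.2% × ($17,312.00 − $8,400.00) = $1,008.00 + 15.2% × $8,912.00 = $2,362.62
Transit Levy: cap $153,232.00 − YTD $140,468.00 = $12,764.00 subject; 2% × $12,764.00 = $255.28
Disability Insurance: 4.32% × $17,872.00 = $772.07
Total: $2,362.62 + $255.28 + $772.07 = $3,389.97

$3,389.97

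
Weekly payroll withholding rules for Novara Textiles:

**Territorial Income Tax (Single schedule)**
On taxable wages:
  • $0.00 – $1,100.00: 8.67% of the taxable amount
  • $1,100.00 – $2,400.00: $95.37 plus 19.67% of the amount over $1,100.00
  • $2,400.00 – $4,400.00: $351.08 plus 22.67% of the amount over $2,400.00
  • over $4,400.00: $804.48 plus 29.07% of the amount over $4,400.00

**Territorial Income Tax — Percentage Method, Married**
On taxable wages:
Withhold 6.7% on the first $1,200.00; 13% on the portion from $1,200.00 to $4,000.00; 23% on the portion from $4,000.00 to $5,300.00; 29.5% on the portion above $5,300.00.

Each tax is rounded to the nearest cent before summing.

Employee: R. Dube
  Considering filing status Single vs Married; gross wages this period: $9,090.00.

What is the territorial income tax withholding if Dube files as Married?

Territorial Income Tax (Married): taxable = $9,090.00
  $743.40 + 29.5% × ($9,090.00 − $5,300.00) = $743.40 + 29.5% × $3,790.00 = $1,861.45

$1,861.45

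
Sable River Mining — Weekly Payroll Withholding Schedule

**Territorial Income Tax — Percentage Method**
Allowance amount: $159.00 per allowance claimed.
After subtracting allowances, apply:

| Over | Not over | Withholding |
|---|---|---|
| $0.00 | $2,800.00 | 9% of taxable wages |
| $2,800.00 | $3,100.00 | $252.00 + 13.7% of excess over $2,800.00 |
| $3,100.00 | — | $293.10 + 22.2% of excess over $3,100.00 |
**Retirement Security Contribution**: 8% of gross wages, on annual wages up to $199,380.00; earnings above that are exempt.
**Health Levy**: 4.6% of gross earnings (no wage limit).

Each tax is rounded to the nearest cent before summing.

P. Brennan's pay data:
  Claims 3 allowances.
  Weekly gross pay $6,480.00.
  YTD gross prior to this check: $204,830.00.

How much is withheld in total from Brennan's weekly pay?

Territorial Income Tax: taxable = $6,480.00 − 3×$159.00 = $6,003.00
  $293.10 + 22.2% × ($6,003.00 − $3,100.00) = $293.10 + 22.2% × $2,903.00 = $937.57
Retirement Security Contribution: YTD $204,830.00 ≥ cap $199,380.00 → $0.00
Health Levy: 4.6% × $6,480.00 = $298.08
Total: $937.57 + $0.00 + $298.08 = $1,235.65

$1,235.65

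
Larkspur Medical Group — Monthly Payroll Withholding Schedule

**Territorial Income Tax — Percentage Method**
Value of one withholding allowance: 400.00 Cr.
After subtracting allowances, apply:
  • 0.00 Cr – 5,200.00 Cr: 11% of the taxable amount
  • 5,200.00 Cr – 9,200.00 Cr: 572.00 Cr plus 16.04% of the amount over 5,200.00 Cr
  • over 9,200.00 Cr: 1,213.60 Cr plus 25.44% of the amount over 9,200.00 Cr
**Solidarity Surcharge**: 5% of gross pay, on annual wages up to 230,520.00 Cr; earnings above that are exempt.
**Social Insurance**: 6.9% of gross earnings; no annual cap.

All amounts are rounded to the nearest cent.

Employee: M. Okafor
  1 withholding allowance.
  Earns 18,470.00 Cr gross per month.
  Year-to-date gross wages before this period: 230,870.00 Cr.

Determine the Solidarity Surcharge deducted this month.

0.00 Cr

Solidarity Surcharge: YTD 230,870.00 Cr ≥ cap 230,520.00 Cr → 0.00 Cr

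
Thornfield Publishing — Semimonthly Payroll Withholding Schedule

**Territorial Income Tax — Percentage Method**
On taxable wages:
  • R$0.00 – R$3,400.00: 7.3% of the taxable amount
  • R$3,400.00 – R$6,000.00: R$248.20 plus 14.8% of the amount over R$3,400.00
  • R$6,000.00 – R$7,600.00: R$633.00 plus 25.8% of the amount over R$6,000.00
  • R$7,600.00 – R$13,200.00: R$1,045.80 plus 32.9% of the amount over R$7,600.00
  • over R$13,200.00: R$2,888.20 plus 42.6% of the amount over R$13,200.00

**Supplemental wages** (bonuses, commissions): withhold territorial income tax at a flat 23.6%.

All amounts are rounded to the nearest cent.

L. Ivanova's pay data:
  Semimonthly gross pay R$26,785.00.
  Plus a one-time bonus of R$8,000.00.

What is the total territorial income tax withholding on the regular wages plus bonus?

R$10,563.41

Territorial Income Tax: taxable = R$26,785.00
  R$2,888.20 + 42.6% × (R$26,785.00 − R$13,200.00) = R$2,888.20 + 42.6% × R$13,585.00 = R$8,675.41
Supplemental (23.6% flat on bonus): 23.6% × R$8,000.00 = R$1,888.00
Total territorial income tax: R$8,675.41 + R$1,888.00 = R$10,563.41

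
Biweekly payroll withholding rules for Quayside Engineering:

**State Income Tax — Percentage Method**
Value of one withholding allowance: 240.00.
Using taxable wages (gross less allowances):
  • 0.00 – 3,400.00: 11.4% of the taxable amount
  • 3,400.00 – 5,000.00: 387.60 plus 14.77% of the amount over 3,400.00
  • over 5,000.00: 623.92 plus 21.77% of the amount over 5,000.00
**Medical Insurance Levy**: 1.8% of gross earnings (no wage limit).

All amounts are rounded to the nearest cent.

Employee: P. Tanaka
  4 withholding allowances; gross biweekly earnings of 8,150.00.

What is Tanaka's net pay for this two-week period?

State Income Tax: taxable = 8,150.00 − 4×240.00 = 7,190.00
  623.92 + 21.77% × (7,190.00 − 5,000.00) = 623.92 + 21.77% × 2,190.00 = 1,100.68
Medical Insurance Levy: 1.8% × 8,150.00 = 146.70
Total withheld: 1,100.68 + 146.70 = 1,247.38
Net pay: 8,150.00 − 1,247.38 = 6,902.62

6,902.62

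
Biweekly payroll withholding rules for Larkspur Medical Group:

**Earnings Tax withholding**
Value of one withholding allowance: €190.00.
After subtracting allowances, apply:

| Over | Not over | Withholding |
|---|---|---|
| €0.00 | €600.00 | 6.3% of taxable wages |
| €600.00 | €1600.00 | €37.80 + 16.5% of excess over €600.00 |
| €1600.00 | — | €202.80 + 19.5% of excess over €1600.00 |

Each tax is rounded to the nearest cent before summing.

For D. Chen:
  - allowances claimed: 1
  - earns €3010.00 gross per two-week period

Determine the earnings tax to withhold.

€440.70

Earnings Tax: taxable = €3010.00 − 1×€190.00 = €2820.00
  €202.80 + 19.5% × (€2820.00 − €1600.00) = €202.80 + 19.5% × €1220.00 = €440.70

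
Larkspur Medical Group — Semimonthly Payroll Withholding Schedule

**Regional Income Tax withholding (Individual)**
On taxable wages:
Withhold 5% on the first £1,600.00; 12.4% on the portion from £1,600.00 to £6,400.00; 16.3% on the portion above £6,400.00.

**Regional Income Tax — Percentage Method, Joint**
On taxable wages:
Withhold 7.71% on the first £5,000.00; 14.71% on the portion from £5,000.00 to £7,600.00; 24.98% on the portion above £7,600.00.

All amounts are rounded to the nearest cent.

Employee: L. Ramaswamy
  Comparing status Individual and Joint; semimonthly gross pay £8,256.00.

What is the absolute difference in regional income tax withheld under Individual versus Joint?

£45.90

Regional Income Tax (Individual): taxable = £8,256.00
  £675.20 + 16.3% × (£8,256.00 − £6,400.00) = £675.20 + 16.3% × £1,856.00 = £977.73
Regional Income Tax (Joint): taxable = £8,256.00
  £767.96 + 24.98% × (£8,256.00 − £7,600.00) = £767.96 + 24.98% × £656.00 = £931.83
Difference: |£977.73 − £931.83| = £45.90 (higher under Individual)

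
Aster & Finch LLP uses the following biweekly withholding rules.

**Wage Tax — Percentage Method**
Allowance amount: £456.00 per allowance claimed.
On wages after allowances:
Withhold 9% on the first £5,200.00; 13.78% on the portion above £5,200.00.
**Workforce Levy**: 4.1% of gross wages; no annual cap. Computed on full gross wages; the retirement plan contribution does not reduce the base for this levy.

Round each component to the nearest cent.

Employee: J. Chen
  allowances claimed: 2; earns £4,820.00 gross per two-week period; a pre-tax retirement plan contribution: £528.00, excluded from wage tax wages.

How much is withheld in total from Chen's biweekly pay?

Wage Tax: taxable = £4,820.00 − £528.00 − 2×£456.00 = £3,380.00
  9% × £3,380.00 = £304.20
Workforce Levy: 4.1% × £4,820.00 = £197.62
Total: £304.20 + £197.62 = £501.82

£501.82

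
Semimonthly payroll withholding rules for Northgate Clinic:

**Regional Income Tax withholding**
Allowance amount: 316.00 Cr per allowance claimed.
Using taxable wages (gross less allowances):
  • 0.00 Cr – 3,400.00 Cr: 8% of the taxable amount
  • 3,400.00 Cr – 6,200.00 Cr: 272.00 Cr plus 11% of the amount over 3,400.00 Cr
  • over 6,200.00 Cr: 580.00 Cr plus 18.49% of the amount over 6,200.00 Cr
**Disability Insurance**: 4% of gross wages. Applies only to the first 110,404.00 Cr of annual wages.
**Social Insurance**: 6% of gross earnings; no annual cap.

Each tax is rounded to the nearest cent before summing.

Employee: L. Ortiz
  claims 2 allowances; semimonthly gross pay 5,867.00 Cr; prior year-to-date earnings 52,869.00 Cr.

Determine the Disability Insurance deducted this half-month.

Disability Insurance: 4% × 5,867.00 Cr = 234.68 Cr

234.68 Cr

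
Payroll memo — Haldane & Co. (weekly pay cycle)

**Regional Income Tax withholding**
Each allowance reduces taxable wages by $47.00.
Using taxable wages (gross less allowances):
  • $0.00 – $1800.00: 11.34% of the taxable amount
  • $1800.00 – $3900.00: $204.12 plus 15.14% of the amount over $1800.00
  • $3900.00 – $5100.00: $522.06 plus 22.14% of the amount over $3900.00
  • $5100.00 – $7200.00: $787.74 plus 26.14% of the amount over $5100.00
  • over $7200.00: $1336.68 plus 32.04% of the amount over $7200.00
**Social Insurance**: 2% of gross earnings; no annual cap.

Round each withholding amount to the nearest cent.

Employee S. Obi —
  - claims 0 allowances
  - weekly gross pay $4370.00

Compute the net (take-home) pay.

$3656.48

Regional Income Tax: taxable = $4370.00
  $522.06 + 22.14% × ($4370.00 − $3900.00) = $522.06 + 22.14% × $470.00 = $626.12
Social Insurance: 2% × $4370.00 = $87.40
Total withheld: $626.12 + $87.40 = $713.52
Net pay: $4370.00 − $713.52 = $3656.48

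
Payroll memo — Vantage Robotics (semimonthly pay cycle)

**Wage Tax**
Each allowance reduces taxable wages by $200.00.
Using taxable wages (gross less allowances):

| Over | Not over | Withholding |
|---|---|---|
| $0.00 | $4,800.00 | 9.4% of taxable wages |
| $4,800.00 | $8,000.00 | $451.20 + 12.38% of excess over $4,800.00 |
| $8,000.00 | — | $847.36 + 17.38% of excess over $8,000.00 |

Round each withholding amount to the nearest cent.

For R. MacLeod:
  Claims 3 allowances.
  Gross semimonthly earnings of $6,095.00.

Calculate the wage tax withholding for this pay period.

$537.24

Wage Tax: taxable = $6,095.00 − 3×$200.00 = $5,495.00
  $451.20 + 12.38% × ($5,495.00 − $4,800.00) = $451.20 + 12.38% × $695.00 = $537.24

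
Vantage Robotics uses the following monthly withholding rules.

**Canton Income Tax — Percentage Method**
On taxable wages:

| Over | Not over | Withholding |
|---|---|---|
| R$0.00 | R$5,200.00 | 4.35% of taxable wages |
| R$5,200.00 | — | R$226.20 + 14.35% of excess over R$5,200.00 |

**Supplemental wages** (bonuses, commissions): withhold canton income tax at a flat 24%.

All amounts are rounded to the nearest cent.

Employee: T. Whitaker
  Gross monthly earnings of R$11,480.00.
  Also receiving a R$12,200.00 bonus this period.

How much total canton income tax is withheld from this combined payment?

Canton Income Tax: taxable = R$11,480.00
  R$226.20 + 14.35% × (R$11,480.00 − R$5,200.00) = R$226.20 + 14.35% × R$6,280.00 = R$1,127.38
Supplemental (24% flat on bonus): 24% × R$12,200.00 = R$2,928.00
Total canton income tax: R$1,127.38 + R$2,928.00 = R$4,055.38

R$4,055.38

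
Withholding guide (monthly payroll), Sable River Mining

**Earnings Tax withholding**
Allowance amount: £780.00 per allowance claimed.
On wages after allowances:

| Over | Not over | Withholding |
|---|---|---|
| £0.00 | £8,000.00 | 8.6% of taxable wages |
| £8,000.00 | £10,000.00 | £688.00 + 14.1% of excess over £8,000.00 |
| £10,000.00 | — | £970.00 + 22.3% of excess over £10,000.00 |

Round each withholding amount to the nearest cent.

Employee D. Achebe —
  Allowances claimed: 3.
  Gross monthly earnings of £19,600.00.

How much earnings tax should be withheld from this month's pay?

£2,588.98

Earnings Tax: taxable = £19,600.00 − 3×£780.00 = £17,260.00
  £970.00 + 22.3% × (£17,260.00 − £10,000.00) = £970.00 + 22.3% × £7,260.00 = £2,588.98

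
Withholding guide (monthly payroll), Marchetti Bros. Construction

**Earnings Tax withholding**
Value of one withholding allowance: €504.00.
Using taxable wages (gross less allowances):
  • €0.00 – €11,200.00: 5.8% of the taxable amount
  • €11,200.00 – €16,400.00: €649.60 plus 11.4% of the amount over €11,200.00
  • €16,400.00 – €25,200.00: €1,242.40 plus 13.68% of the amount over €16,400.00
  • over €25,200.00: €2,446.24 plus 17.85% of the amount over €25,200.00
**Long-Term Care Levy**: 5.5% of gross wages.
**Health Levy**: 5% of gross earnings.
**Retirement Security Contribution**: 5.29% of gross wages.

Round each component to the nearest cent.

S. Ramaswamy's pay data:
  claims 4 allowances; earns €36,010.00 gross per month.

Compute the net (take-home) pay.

Earnings Tax: taxable = €36,010.00 − 4×€504.00 = €33,994.00
  €2,446.24 + 17.85% × (€33,994.00 − €25,200.00) = €2,446.24 + 17.85% × €8,794.00 = €4,015.97
Long-Term Care Levy: 5.5% × €36,010.00 = €1,980.55
Health Levy: 5% × €36,010.00 = €1,800.50
Retirement Security Contribution: 5.29% × €36,010.00 = €1,904.93
Total withheld: €4,015.97 + €1,980.55 + €1,800.50 + €1,904.93 = €9,701.95
Net pay: €36,010.00 − €9,701.95 = €26,308.05

€26,308.05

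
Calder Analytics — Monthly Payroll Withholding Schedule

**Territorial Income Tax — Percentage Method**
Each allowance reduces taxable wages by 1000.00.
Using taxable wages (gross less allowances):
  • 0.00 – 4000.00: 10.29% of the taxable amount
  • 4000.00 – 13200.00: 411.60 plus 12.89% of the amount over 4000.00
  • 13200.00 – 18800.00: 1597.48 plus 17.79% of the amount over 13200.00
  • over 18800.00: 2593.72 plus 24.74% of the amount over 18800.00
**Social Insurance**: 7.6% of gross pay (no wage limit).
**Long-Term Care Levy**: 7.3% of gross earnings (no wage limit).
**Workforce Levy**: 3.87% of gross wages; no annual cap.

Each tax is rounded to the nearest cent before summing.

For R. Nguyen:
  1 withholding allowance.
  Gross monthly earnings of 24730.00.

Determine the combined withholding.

8455.22

Territorial Income Tax: taxable = 24730.00 − 1×1000.00 = 23730.00
  2593.72 + 24.74% × (23730.00 − 18800.00) = 2593.72 + 24.74% × 4930.00 = 3813.40
Social Insurance: 7.6% × 24730.00 = 1879.48
Long-Term Care Levy: 7.3% × 24730.00 = 1805.29
Workforce Levy: 3.87% × 24730.00 = 957.05
Total: 3813.40 + 1879.48 + 1805.29 + 957.05 = 8455.22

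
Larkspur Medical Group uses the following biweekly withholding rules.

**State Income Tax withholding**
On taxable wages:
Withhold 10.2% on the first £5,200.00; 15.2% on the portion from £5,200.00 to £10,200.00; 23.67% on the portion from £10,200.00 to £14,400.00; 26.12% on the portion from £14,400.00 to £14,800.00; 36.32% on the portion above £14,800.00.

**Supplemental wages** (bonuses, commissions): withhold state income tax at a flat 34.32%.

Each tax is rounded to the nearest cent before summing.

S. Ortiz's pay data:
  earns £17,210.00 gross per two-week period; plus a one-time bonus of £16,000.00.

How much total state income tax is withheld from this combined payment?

£8,755.53

State Income Tax: taxable = £17,210.00
  £2,389.02 + 36.32% × (£17,210.00 − £14,800.00) = £2,389.02 + 36.32% × £2,410.00 = £3,264.33
Supplemental (34.32% flat on bonus): 34.32% × £16,000.00 = £5,491.20
Total state income tax: £3,264.33 + £5,491.20 = £8,755.53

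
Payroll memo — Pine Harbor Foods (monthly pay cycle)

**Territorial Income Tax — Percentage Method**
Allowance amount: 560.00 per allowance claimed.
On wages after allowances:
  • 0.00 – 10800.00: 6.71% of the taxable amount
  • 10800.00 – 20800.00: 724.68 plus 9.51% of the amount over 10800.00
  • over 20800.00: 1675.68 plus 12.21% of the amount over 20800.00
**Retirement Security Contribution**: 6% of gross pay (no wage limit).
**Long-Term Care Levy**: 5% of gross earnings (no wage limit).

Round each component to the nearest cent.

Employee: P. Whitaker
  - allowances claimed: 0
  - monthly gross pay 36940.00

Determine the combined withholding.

7709.77

Territorial Income Tax: taxable = 36940.00
  1675.68 + 12.21% × (36940.00 − 20800.00) = 1675.68 + 12.21% × 16140.00 = 3646.37
Retirement Security Contribution: 6% × 36940.00 = 2216.40
Long-Term Care Levy: 5% × 36940.00 = 1847.00
Total: 3646.37 + 2216.40 + 1847.00 = 7709.77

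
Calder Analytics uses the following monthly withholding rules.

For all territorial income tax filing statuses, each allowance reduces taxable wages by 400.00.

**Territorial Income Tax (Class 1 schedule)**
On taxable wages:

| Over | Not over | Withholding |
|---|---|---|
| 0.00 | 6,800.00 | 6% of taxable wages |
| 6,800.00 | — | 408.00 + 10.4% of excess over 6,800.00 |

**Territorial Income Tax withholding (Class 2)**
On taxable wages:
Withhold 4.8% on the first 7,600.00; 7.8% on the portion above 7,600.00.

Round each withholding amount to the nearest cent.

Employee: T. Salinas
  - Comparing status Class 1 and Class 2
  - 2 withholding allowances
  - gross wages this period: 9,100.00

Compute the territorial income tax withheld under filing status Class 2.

Territorial Income Tax (Class 2): taxable = 9,100.00 − 2×400.00 = 8,300.00
  364.80 + 7.8% × (8,300.00 − 7,600.00) = 364.80 + 7.8% × 700.00 = 419.40

419.40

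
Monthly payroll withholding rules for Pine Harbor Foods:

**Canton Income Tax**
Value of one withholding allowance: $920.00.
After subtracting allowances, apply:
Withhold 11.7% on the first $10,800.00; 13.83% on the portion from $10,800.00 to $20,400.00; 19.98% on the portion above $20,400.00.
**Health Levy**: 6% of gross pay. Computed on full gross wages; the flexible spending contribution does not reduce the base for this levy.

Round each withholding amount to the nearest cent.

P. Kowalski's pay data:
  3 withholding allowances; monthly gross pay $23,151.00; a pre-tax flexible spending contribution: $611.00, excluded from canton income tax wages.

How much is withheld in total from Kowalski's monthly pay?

$3,894.59

Canton Income Tax: taxable = $23,151.00 − $611.00 − 3×$920.00 = $19,780.00
  $1,263.60 + 13.83% × ($19,780.00 − $10,800.00) = $1,263.60 + 13.83% × $8,980.00 = $2,505.53
Health Levy: 6% × $23,151.00 = $1,389.06
Total: $2,505.53 + $1,389.06 = $3,894.59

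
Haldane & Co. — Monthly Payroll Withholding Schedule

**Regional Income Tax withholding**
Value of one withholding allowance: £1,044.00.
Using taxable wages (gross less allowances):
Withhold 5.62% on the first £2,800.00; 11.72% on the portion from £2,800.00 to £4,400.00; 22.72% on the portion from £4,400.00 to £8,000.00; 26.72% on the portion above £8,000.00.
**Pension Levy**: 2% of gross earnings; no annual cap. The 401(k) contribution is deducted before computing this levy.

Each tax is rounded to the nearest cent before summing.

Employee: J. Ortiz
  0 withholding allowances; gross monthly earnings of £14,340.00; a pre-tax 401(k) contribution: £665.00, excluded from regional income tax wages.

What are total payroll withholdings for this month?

Regional Income Tax: taxable = £14,340.00 − £665.00 = £13,675.00
  £1,162.80 + 26.72% × (£13,675.00 − £8,000.00) = £1,162.80 + 26.72% × £5,675.00 = £2,679.16
Pension Levy: 2% × £13,675.00 = £273.50
Total: £2,679.16 + £273.50 = £2,952.66

£2,952.66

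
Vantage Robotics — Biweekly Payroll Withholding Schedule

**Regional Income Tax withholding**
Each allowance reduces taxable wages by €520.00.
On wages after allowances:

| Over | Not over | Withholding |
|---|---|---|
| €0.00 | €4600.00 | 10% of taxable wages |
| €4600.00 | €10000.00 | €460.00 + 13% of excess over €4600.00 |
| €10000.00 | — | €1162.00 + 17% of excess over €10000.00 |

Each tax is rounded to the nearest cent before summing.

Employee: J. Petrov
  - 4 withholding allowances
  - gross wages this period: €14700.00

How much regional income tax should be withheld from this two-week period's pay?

€1607.40

Regional Income Tax: taxable = €14700.00 − 4×€520.00 = €12620.00
  €1162.00 + 17% × (€12620.00 − €10000.00) = €1162.00 + 17% × €2620.00 = €1607.40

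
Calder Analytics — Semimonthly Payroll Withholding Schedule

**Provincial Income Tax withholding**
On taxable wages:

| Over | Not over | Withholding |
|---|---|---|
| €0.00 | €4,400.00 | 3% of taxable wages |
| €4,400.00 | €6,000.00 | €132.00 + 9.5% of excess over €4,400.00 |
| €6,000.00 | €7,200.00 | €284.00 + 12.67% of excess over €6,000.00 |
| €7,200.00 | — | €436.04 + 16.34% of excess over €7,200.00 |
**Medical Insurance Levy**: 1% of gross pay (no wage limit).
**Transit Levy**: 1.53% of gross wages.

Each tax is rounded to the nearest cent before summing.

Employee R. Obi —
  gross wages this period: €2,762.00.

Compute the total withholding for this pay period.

Provincial Income Tax: taxable = €2,762.00
  3% × €2,762.00 = €82.86
Medical Insurance Levy: 1% × €2,762.00 = €27.62
Transit Levy: 1.53% × €2,762.00 = €42.26
Total: €82.86 + €27.62 + €42.26 = €152.74

€152.74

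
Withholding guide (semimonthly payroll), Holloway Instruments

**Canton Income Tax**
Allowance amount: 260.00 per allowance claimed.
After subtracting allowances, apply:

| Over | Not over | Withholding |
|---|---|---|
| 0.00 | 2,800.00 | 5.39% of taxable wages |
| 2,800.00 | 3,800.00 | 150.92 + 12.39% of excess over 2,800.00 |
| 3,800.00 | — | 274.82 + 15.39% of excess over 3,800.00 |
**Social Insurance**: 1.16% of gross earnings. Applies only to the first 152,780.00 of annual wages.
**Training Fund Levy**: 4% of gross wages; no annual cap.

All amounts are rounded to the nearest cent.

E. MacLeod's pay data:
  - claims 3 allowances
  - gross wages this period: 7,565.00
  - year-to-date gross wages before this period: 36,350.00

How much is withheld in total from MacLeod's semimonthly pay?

Canton Income Tax: taxable = 7,565.00 − 3×260.00 = 6,785.00
  274.82 + 15.39% × (6,785.00 − 3,800.00) = 274.82 + 15.39% × 2,985.00 = 734.21
Social Insurance: 1.16% × 7,565.00 = 87.75
Training Fund Levy: 4% × 7,565.00 = 302.60
Total: 734.21 + 87.75 + 302.60 = 1,124.56

1,124.56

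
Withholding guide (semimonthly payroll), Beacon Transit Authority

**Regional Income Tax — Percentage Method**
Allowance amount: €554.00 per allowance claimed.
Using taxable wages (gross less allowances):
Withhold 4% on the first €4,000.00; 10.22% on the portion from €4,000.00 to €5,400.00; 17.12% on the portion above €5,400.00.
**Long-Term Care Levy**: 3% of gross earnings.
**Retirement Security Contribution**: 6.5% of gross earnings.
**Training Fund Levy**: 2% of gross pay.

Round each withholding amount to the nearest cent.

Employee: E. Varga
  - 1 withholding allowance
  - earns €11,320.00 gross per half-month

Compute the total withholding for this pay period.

€2,523.54

Regional Income Tax: taxable = €11,320.00 − 1×€554.00 = €10,766.00
  €303.08 + 17.12% × (€10,766.00 − €5,400.00) = €303.08 + 17.12% × €5,366.00 = €1,221.74
Long-Term Care Levy: 3% × €11,320.00 = €339.60
Retirement Security Contribution: 6.5% × €11,320.00 = €735.80
Training Fund Levy: 2% × €11,320.00 = €226.40
Total: €1,221.74 + €339.60 + €735.80 + €226.40 = €2,523.54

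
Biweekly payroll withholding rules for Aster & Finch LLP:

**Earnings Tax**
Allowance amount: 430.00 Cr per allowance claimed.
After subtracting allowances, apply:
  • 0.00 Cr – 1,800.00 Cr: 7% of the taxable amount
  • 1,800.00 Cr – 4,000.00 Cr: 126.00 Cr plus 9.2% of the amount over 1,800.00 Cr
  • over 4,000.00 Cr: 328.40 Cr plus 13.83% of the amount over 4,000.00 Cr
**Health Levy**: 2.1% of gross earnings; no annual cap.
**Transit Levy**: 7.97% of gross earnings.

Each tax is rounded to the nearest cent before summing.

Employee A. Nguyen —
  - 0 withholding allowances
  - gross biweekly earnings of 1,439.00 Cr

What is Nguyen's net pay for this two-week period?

1,193.36 Cr

Earnings Tax: taxable = 1,439.00 Cr
  7% × 1,439.00 Cr = 100.73 Cr
Health Levy: 2.1% × 1,439.00 Cr = 30.22 Cr
Transit Levy: 7.97% × 1,439.00 Cr = 114.69 Cr
Total withheld: 100.73 Cr + 30.22 Cr + 114.69 Cr = 245.64 Cr
Net pay: 1,439.00 Cr − 245.64 Cr = 1,193.36 Cr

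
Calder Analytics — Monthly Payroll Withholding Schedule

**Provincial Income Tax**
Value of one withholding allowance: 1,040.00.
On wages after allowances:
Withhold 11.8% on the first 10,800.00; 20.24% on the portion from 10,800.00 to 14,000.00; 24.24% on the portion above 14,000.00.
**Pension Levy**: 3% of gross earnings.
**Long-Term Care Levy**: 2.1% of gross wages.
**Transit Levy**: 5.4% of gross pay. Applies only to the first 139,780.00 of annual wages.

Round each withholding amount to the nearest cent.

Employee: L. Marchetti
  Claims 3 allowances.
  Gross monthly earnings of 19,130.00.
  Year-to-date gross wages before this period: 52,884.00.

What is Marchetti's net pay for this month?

Provincial Income Tax: taxable = 19,130.00 − 3×1,040.00 = 16,010.00
  1,922.08 + 24.24% × (16,010.00 − 14,000.00) = 1,922.08 + 24.24% × 2,010.00 = 2,409.30
Pension Levy: 3% × 19,130.00 = 573.90
Long-Term Care Levy: 2.1% × 19,130.00 = 401.73
Transit Levy: 5.4% × 19,130.00 = 1,033.02
Total withheld: 2,409.30 + 573.90 + 401.73 + 1,033.02 = 4,417.95
Net pay: 19,130.00 − 4,417.95 = 14,712.05

14,712.05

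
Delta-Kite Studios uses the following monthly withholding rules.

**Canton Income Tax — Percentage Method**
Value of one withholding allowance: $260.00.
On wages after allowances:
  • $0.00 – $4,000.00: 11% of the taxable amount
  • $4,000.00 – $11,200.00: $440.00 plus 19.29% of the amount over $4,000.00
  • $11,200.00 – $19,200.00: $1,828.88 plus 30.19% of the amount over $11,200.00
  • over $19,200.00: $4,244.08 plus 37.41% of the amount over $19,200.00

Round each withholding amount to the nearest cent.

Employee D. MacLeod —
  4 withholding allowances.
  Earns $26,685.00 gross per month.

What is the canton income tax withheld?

$6,655.15

Canton Income Tax: taxable = $26,685.00 − 4×$260.00 = $25,645.00
  $4,244.08 + 37.41% × ($25,645.00 − $19,200.00) = $4,244.08 + 37.41% × $6,445.00 = $6,655.15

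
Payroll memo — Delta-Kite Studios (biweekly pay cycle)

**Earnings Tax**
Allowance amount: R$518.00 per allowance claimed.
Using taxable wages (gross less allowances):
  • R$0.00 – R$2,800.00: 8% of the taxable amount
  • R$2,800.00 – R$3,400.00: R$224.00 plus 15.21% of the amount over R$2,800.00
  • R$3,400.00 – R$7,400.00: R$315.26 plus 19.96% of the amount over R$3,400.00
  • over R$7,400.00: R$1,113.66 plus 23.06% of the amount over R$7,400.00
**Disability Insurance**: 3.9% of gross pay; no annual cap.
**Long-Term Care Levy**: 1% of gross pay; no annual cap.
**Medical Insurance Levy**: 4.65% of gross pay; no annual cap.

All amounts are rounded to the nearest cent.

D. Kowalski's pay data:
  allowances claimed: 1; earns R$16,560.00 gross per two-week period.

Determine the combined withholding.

Earnings Tax: taxable = R$16,560.00 − 1×R$518.00 = R$16,042.00
  R$1,113.66 + 23.06% × (R$16,042.00 − R$7,400.00) = R$1,113.66 + 23.06% × R$8,642.00 = R$3,106.51
Disability Insurance: 3.9% × R$16,560.00 = R$645.84
Long-Term Care Levy: 1% × R$16,560.00 = R$165.60
Medical Insurance Levy: 4.65% × R$16,560.00 = R$770.04
Total: R$3,106.51 + R$645.84 + R$165.60 + R$770.04 = R$4,687.99

R$4,687.99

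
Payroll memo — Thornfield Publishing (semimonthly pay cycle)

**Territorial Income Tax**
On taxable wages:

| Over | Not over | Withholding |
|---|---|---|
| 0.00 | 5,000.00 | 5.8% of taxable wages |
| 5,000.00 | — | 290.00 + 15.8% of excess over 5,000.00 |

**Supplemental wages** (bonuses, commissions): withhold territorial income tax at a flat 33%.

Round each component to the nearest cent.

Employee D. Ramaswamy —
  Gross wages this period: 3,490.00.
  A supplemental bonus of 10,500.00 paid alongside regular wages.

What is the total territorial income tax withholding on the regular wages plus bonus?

Territorial Income Tax: taxable = 3,490.00
  5.8% × 3,490.00 = 202.42
Supplemental (33% flat on bonus): 33% × 10,500.00 = 3,465.00
Total territorial income tax: 202.42 + 3,465.00 = 3,667.42

3,667.42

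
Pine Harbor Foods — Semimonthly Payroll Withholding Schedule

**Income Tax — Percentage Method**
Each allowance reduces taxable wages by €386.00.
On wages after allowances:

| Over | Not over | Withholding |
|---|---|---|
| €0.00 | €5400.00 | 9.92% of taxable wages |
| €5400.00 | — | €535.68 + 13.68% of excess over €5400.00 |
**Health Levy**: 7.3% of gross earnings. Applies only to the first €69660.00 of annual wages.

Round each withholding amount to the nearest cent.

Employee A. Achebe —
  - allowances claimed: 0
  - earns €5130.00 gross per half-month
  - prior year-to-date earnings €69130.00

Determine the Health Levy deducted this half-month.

Health Levy: cap €69660.00 − YTD €69130.00 = €530.00 subject; 7.3% × €530.00 = €38.69

€38.69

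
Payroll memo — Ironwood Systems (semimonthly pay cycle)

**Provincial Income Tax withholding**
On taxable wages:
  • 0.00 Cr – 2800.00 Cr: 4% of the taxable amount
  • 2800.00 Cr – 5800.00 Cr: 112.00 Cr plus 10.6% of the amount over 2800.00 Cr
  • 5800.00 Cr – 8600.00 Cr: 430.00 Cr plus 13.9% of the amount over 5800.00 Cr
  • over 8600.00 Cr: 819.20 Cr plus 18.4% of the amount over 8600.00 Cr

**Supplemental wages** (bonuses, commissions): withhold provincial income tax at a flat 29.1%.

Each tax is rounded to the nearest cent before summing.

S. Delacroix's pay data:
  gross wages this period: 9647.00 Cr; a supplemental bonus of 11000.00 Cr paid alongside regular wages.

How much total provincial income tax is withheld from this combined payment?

4212.85 Cr

Provincial Income Tax: taxable = 9647.00 Cr
  819.20 Cr + 18.4% × (9647.00 Cr − 8600.00 Cr) = 819.20 Cr + 18.4% × 1047.00 Cr = 1011.85 Cr
Supplemental (29.1% flat on bonus): 29.1% × 11000.00 Cr = 3201.00 Cr
Total provincial income tax: 1011.85 Cr + 3201.00 Cr = 4212.85 Cr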